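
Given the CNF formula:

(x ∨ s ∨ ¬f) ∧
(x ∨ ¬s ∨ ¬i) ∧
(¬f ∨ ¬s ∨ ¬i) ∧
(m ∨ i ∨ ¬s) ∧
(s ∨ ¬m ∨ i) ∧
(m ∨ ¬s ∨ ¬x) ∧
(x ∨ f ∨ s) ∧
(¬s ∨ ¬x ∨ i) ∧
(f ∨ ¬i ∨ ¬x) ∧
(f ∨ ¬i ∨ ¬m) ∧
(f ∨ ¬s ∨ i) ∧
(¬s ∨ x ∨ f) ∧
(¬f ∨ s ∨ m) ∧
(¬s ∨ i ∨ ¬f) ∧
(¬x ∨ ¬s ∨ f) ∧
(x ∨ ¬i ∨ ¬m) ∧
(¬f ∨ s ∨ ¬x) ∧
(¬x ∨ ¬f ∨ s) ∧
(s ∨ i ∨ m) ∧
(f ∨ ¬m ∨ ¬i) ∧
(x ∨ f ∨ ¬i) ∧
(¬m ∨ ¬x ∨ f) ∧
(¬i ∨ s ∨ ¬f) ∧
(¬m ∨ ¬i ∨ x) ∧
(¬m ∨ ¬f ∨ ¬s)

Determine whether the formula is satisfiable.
No

No, the formula is not satisfiable.

No assignment of truth values to the variables can make all 25 clauses true simultaneously.

The formula is UNSAT (unsatisfiable).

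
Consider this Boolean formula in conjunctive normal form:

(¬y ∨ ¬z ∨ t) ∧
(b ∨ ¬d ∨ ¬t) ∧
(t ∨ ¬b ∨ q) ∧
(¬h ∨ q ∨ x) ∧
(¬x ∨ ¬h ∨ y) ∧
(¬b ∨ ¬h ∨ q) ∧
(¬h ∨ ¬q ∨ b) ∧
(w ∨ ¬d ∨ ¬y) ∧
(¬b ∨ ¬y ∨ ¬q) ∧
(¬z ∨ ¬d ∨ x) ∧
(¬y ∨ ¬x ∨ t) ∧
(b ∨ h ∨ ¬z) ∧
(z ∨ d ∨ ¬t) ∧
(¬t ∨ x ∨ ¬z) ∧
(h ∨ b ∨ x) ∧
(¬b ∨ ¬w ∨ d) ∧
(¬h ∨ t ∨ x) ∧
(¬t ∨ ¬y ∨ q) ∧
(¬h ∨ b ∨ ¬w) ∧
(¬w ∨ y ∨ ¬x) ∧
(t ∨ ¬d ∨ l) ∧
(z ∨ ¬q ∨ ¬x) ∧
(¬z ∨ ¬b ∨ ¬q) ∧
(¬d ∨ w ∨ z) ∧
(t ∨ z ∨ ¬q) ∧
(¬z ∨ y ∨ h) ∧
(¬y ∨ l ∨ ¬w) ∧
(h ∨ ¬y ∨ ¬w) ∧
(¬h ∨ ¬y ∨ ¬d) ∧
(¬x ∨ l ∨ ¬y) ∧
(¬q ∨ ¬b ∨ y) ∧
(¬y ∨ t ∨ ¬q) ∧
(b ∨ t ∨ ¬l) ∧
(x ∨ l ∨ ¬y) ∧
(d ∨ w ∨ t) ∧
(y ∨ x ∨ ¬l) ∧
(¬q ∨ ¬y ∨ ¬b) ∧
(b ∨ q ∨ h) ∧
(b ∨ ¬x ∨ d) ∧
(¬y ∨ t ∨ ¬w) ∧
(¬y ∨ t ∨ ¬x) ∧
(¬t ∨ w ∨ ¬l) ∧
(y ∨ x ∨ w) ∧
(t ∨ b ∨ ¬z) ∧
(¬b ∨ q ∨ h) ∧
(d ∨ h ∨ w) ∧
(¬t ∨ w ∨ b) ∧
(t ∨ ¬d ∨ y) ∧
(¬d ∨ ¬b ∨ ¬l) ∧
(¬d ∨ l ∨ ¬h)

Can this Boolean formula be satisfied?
No

No, the formula is not satisfiable.

No assignment of truth values to the variables can make all 50 clauses true simultaneously.

The formula is UNSAT (unsatisfiable).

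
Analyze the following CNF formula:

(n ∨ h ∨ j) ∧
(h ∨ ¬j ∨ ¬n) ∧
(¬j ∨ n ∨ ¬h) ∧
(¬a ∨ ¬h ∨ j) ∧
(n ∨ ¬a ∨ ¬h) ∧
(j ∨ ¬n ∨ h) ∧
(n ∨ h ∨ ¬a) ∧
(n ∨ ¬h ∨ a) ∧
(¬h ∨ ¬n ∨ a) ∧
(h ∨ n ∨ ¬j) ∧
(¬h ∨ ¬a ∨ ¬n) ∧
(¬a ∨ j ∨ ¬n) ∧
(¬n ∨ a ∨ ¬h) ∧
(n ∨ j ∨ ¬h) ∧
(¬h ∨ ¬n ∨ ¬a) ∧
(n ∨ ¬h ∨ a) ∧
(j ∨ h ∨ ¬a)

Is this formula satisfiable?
No

No, the formula is not satisfiable.

No assignment of truth values to the variables can make all 17 clauses true simultaneously.

The formula is UNSAT (unsatisfiable).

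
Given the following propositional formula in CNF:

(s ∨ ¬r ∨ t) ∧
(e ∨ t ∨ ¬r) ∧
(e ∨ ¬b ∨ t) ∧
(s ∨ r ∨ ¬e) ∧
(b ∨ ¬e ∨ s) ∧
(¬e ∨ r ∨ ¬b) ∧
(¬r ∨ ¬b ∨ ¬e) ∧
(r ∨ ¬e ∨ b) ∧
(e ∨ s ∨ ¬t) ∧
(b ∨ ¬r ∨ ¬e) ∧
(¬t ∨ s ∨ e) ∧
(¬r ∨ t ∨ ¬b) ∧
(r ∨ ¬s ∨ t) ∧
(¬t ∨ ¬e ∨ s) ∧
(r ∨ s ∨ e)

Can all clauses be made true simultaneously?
Yes

Yes, the formula is satisfiable.

One satisfying assignment is: s=True, r=True, b=False, t=True, e=False

Verification: With this assignment, all 15 clauses evaluate to true.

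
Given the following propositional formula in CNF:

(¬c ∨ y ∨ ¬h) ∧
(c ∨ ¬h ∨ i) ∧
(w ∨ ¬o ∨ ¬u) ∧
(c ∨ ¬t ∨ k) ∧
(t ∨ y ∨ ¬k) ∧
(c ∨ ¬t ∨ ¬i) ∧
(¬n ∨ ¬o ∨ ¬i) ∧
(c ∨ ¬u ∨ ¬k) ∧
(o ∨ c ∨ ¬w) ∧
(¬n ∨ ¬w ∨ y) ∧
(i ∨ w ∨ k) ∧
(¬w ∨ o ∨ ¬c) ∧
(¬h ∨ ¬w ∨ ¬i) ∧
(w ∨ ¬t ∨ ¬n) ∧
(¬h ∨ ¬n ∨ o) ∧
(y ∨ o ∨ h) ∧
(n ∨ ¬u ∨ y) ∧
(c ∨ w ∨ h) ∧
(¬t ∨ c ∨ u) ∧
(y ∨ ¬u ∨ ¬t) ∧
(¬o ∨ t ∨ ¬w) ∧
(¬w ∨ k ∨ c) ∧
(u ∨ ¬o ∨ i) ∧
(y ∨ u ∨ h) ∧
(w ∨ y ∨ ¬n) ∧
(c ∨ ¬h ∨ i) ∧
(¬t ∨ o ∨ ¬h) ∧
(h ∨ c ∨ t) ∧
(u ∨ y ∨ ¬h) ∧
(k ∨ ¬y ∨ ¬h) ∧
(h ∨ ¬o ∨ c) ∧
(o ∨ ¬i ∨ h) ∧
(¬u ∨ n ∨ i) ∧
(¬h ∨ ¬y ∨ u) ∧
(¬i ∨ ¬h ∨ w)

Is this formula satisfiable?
Yes

Yes, the formula is satisfiable.

One satisfying assignment is: y=True, i=True, k=False, n=False, o=True, t=True, u=True, w=True, h=False, c=True

Verification: With this assignment, all 35 clauses evaluate to true.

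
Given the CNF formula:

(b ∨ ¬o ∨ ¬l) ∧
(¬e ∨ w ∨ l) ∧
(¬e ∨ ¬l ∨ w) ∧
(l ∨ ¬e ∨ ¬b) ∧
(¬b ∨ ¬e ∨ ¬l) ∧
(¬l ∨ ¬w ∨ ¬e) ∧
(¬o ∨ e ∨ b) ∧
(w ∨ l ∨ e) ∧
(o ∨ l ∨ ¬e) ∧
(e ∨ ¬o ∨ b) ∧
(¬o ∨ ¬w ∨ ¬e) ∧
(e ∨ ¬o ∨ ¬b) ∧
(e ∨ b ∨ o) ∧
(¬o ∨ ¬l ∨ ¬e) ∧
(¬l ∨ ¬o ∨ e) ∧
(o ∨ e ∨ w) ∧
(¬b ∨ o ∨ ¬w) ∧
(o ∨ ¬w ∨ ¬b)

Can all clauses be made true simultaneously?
No

No, the formula is not satisfiable.

No assignment of truth values to the variables can make all 18 clauses true simultaneously.

The formula is UNSAT (unsatisfiable).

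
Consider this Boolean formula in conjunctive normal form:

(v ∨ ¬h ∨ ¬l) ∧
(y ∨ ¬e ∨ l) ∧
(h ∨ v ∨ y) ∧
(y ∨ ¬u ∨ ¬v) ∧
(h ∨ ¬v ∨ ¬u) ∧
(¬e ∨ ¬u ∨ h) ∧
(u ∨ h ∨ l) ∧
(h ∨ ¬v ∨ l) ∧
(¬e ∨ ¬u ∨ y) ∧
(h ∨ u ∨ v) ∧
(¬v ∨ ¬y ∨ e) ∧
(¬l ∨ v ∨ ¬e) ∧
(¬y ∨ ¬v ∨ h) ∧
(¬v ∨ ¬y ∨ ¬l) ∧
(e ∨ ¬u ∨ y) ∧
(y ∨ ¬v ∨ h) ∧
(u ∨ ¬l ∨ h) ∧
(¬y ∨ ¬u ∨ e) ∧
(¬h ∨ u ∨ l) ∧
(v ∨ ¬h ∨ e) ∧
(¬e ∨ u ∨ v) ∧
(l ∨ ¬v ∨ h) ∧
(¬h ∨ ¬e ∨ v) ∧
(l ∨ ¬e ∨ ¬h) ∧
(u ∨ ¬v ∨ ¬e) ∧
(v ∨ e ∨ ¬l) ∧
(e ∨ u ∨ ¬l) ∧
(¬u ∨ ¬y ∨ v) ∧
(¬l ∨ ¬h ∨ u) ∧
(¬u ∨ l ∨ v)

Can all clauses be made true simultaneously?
No

No, the formula is not satisfiable.

No assignment of truth values to the variables can make all 30 clauses true simultaneously.

The formula is UNSAT (unsatisfiable).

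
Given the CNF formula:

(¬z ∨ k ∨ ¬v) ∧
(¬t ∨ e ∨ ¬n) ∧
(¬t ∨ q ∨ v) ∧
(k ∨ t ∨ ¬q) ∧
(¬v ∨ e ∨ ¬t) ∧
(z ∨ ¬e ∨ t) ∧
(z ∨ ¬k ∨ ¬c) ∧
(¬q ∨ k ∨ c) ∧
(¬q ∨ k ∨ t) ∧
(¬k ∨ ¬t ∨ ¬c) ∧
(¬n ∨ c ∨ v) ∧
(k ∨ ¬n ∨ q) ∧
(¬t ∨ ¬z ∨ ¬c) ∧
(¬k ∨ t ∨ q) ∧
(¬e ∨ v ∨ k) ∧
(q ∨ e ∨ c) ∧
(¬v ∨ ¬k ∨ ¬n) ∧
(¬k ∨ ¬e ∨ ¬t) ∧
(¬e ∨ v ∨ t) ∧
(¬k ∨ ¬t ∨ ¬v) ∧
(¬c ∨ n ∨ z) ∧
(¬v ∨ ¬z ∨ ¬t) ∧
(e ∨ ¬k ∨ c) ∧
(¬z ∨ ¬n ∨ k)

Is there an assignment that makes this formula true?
Yes

Yes, the formula is satisfiable.

One satisfying assignment is: k=True, t=False, v=True, q=True, n=False, z=True, c=False, e=True

Verification: With this assignment, all 24 clauses evaluate to true.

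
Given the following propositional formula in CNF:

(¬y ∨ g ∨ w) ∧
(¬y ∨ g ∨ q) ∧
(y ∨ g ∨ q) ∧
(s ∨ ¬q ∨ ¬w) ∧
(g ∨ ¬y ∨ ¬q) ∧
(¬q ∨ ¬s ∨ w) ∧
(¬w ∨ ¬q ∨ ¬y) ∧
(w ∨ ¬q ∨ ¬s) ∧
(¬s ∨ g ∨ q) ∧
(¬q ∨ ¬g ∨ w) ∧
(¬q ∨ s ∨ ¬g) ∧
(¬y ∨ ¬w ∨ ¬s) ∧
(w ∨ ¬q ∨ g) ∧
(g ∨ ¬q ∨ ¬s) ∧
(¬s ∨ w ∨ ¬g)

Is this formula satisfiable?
Yes

Yes, the formula is satisfiable.

One satisfying assignment is: y=False, g=True, q=False, s=False, w=False

Verification: With this assignment, all 15 clauses evaluate to true.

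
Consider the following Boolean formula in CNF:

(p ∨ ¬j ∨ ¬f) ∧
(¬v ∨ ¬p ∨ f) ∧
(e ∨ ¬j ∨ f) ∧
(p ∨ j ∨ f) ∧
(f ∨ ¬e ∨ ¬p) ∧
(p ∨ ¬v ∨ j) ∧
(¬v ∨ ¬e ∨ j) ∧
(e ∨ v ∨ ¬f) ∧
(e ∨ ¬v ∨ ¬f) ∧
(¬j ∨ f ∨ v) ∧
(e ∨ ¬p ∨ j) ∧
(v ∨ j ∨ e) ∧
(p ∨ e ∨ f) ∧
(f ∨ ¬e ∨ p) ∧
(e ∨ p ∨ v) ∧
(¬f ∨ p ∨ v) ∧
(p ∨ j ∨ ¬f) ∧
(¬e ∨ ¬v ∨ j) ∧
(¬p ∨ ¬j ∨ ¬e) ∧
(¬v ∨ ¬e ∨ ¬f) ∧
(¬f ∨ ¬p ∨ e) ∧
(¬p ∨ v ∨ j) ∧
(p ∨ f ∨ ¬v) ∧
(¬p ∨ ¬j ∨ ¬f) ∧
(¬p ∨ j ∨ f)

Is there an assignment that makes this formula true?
No

No, the formula is not satisfiable.

No assignment of truth values to the variables can make all 25 clauses true simultaneously.

The formula is UNSAT (unsatisfiable).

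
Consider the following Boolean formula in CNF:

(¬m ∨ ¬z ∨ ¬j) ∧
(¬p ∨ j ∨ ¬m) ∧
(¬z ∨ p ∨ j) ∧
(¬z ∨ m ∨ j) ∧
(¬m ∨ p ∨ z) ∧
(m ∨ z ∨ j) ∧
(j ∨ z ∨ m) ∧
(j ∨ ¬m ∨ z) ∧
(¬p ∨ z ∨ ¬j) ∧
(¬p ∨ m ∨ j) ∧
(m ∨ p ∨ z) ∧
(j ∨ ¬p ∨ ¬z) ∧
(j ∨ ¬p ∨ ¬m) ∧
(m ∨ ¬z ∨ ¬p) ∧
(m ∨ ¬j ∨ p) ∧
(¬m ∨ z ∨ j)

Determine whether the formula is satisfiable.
No

No, the formula is not satisfiable.

No assignment of truth values to the variables can make all 16 clauses true simultaneously.

The formula is UNSAT (unsatisfiable).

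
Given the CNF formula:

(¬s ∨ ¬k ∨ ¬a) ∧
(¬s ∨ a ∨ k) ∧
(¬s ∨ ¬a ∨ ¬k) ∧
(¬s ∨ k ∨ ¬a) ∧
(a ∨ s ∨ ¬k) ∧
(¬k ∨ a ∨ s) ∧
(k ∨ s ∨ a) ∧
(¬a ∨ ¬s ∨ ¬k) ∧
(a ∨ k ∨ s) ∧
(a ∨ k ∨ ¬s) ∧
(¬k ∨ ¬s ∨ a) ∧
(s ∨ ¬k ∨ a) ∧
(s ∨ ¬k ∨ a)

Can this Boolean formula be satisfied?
Yes

Yes, the formula is satisfiable.

One satisfying assignment is: k=False, s=False, a=True

Verification: With this assignment, all 13 clauses evaluate to true.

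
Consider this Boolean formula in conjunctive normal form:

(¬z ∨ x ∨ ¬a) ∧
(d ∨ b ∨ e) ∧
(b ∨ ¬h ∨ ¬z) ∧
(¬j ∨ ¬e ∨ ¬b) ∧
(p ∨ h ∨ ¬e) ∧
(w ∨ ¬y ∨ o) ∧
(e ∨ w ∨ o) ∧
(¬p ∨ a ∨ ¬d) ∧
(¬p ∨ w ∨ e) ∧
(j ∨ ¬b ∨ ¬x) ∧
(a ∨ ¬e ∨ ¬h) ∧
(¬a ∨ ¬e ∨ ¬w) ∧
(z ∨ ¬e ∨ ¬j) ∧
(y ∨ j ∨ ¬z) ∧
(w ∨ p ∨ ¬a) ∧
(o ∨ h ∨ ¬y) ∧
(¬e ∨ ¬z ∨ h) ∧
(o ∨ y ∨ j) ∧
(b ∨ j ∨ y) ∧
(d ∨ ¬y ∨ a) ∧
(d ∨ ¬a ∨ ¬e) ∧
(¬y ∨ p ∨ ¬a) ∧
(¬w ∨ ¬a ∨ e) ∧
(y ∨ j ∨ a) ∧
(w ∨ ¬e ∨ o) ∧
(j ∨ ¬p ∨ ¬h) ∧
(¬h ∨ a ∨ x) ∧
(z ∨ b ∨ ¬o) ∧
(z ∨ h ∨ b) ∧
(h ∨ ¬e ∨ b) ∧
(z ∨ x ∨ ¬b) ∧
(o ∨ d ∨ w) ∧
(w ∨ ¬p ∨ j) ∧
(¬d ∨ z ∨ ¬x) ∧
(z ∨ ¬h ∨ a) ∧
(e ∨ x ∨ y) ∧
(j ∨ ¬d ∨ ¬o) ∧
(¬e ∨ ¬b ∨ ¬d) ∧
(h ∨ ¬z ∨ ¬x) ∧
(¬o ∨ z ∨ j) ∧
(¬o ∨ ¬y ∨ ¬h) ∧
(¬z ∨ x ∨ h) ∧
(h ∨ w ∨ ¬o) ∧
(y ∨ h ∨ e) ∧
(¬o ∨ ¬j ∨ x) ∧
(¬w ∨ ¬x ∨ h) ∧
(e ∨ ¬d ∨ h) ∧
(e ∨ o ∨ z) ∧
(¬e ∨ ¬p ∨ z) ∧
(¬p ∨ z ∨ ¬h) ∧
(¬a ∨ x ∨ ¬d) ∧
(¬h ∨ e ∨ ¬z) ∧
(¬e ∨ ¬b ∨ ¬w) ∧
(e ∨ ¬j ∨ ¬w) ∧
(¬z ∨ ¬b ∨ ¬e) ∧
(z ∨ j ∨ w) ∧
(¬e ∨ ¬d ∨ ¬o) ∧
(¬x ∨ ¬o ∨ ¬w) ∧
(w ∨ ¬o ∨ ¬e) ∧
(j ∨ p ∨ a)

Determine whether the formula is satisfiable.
No

No, the formula is not satisfiable.

No assignment of truth values to the variables can make all 60 clauses true simultaneously.

The formula is UNSAT (unsatisfiable).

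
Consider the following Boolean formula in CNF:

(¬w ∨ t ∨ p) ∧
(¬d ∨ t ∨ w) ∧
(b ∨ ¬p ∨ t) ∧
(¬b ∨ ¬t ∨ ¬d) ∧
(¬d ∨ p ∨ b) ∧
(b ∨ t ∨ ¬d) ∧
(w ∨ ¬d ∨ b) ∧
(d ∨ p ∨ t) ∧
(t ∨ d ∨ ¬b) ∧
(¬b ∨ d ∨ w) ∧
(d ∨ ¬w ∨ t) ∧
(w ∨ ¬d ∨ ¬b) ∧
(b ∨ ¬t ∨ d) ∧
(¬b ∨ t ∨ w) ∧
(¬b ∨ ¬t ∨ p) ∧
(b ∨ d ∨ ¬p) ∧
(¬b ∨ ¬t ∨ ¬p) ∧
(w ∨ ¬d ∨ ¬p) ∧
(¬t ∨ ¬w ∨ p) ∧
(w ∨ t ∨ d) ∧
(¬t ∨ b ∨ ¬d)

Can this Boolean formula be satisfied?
Yes

Yes, the formula is satisfiable.

One satisfying assignment is: d=True, w=True, b=True, p=True, t=False

Verification: With this assignment, all 21 clauses evaluate to true.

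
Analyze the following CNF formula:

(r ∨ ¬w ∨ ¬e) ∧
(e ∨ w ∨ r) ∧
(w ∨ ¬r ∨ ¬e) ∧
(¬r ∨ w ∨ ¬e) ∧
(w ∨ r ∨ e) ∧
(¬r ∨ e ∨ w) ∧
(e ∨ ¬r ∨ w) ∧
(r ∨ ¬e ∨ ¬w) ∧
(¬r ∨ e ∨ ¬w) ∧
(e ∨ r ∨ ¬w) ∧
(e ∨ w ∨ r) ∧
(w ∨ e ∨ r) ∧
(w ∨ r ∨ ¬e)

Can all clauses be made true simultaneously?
Yes

Yes, the formula is satisfiable.

One satisfying assignment is: r=True, w=True, e=True

Verification: With this assignment, all 13 clauses evaluate to true.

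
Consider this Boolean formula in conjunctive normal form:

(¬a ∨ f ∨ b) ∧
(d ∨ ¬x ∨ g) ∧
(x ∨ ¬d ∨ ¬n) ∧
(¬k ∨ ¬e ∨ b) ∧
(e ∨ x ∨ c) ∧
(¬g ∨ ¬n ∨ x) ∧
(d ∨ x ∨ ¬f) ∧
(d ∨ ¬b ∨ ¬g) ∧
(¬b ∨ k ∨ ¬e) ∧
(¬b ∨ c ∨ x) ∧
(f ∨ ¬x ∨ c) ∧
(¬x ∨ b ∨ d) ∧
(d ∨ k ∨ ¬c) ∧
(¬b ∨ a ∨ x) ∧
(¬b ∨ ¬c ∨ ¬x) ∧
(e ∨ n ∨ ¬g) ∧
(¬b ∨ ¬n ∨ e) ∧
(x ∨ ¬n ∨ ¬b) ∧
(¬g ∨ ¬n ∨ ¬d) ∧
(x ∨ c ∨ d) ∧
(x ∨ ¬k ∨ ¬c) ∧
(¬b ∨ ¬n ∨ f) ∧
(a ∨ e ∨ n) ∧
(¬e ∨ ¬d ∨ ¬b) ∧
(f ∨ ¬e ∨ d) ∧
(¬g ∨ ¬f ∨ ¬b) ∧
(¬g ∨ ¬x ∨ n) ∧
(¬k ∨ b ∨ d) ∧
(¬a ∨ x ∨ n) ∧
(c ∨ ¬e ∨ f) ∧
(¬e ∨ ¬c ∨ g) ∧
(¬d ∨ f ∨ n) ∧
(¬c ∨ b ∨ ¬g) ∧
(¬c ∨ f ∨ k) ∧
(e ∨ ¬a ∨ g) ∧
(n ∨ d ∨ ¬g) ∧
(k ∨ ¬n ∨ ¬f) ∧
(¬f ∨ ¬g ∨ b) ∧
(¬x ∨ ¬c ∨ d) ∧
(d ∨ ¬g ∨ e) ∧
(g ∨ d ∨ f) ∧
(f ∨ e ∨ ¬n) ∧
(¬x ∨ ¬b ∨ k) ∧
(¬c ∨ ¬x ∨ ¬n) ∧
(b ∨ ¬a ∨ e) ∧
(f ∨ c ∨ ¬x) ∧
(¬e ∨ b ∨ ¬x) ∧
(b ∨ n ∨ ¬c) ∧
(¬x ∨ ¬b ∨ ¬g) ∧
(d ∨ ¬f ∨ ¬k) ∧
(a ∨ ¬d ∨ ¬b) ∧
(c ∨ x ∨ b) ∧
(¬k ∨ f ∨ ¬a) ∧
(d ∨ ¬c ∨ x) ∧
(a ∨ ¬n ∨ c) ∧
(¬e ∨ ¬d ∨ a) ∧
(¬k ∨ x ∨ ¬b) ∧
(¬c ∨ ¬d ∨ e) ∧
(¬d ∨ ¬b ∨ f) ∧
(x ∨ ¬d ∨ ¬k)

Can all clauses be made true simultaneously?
No

No, the formula is not satisfiable.

No assignment of truth values to the variables can make all 60 clauses true simultaneously.

The formula is UNSAT (unsatisfiable).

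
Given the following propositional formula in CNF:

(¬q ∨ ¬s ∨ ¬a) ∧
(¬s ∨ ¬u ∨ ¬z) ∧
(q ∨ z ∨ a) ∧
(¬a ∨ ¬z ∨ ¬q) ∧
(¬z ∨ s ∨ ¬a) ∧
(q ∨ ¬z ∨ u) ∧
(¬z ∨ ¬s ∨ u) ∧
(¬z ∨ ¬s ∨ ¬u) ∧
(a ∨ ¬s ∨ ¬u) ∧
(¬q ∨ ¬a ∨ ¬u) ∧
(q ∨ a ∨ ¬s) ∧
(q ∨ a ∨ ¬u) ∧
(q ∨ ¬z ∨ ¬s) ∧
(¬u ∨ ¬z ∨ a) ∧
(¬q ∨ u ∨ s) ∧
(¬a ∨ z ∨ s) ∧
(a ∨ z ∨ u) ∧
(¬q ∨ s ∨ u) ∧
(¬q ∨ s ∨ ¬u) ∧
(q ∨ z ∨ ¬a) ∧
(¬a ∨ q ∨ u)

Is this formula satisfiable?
No

No, the formula is not satisfiable.

No assignment of truth values to the variables can make all 21 clauses true simultaneously.

The formula is UNSAT (unsatisfiable).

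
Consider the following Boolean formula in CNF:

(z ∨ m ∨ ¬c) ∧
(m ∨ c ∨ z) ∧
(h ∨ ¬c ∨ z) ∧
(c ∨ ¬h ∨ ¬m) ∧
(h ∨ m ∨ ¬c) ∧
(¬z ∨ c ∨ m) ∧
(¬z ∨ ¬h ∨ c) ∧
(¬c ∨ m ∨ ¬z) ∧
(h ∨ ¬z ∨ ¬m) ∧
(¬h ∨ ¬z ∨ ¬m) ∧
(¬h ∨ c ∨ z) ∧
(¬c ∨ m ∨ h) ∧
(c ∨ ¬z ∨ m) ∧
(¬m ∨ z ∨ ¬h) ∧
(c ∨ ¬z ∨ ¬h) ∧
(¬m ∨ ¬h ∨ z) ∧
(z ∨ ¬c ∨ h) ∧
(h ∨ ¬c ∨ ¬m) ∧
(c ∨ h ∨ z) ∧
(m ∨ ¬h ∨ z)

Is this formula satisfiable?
No

No, the formula is not satisfiable.

No assignment of truth values to the variables can make all 20 clauses true simultaneously.

The formula is UNSAT (unsatisfiable).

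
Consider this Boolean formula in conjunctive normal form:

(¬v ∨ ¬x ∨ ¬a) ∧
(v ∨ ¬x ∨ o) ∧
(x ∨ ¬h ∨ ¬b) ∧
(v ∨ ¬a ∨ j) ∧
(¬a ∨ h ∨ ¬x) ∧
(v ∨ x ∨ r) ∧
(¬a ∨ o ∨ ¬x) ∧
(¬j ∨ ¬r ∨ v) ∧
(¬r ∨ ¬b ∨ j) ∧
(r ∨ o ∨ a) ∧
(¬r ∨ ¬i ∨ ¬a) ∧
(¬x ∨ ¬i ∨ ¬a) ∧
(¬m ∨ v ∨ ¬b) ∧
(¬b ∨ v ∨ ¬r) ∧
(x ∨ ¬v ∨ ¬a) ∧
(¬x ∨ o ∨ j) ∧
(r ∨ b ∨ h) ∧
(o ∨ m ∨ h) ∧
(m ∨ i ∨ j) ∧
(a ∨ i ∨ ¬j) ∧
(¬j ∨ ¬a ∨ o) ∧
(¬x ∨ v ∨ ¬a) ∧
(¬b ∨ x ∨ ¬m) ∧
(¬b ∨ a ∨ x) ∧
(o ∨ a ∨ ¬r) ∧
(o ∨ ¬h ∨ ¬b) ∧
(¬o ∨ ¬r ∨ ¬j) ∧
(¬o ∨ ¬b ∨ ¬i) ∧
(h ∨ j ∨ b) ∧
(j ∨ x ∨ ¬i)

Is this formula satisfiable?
Yes

Yes, the formula is satisfiable.

One satisfying assignment is: o=True, r=False, h=True, j=False, i=False, x=True, m=True, v=False, b=False, a=False

Verification: With this assignment, all 30 clauses evaluate to true.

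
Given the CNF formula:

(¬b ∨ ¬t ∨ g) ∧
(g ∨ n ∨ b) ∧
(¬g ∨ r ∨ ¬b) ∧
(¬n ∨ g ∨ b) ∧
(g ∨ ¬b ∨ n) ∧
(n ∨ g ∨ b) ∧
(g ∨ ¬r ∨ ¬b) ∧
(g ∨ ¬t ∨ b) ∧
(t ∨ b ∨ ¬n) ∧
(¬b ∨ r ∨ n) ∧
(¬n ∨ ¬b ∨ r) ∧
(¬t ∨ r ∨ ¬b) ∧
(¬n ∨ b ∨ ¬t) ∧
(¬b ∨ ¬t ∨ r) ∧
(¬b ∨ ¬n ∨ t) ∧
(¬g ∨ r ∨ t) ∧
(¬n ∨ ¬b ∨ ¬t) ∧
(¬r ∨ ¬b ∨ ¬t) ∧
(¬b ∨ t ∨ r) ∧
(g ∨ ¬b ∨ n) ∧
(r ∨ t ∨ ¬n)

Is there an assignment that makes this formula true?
Yes

Yes, the formula is satisfiable.

One satisfying assignment is: r=True, n=False, b=False, g=True, t=False

Verification: With this assignment, all 21 clauses evaluate to true.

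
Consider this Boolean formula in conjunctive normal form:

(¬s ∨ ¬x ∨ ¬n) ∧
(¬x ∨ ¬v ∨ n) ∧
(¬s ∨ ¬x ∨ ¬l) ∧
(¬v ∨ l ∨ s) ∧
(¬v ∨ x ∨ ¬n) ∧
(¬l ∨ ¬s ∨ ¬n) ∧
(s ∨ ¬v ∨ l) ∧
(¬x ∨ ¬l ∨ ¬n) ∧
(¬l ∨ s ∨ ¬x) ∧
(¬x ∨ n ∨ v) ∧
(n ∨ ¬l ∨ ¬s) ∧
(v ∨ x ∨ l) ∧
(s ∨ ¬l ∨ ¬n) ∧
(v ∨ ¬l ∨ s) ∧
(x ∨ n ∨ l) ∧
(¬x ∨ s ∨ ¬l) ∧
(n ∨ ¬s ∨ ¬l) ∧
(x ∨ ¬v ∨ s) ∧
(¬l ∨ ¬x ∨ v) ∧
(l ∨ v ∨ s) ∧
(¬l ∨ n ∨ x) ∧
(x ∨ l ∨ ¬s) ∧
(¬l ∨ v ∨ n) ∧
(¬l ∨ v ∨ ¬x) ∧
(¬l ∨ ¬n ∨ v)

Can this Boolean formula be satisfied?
No

No, the formula is not satisfiable.

No assignment of truth values to the variables can make all 25 clauses true simultaneously.

The formula is UNSAT (unsatisfiable).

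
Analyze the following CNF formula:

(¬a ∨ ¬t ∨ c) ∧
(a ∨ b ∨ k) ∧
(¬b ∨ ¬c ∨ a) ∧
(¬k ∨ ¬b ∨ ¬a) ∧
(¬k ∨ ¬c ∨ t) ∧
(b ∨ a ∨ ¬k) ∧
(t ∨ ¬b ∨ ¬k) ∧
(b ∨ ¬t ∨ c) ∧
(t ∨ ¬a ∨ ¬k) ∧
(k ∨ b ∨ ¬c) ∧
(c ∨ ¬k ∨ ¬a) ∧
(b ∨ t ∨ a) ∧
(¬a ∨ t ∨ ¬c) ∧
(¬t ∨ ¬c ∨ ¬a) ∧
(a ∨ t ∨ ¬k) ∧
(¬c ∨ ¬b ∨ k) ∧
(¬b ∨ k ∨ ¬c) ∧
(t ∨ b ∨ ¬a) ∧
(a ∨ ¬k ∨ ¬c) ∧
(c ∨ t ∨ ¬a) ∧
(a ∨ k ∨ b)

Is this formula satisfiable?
Yes

Yes, the formula is satisfiable.

One satisfying assignment is: t=False, a=False, k=False, c=False, b=True

Verification: With this assignment, all 21 clauses evaluate to true.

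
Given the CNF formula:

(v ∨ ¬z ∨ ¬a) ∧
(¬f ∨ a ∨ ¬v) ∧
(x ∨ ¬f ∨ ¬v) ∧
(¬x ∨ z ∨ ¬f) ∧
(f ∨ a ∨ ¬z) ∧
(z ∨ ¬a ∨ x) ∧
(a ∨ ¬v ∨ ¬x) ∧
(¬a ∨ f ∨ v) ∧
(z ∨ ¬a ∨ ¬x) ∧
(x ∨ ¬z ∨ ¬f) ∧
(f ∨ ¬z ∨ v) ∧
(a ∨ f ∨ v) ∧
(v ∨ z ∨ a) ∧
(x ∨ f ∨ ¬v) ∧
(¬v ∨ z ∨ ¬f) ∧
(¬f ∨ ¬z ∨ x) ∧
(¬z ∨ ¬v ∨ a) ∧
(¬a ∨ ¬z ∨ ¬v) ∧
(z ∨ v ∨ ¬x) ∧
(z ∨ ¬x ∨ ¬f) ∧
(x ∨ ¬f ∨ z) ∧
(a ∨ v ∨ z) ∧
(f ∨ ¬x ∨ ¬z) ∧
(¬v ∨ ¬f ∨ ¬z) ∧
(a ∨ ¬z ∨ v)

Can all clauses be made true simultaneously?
No

No, the formula is not satisfiable.

No assignment of truth values to the variables can make all 25 clauses true simultaneously.

The formula is UNSAT (unsatisfiable).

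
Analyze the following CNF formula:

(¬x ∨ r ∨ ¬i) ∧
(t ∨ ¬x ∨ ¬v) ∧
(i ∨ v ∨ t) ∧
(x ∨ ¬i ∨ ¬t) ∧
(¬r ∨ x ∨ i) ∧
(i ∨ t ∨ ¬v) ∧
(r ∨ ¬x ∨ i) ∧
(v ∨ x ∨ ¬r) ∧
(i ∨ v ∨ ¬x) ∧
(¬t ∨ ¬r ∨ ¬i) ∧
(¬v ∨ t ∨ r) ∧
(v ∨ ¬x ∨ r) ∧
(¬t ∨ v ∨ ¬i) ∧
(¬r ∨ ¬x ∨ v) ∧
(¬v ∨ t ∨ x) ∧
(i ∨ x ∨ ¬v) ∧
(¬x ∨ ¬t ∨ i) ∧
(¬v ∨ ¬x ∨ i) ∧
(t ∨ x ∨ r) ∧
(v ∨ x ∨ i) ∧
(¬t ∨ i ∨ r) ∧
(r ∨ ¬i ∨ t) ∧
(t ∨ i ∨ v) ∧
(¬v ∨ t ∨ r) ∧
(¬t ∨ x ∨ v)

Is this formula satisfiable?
No

No, the formula is not satisfiable.

No assignment of truth values to the variables can make all 25 clauses true simultaneously.

The formula is UNSAT (unsatisfiable).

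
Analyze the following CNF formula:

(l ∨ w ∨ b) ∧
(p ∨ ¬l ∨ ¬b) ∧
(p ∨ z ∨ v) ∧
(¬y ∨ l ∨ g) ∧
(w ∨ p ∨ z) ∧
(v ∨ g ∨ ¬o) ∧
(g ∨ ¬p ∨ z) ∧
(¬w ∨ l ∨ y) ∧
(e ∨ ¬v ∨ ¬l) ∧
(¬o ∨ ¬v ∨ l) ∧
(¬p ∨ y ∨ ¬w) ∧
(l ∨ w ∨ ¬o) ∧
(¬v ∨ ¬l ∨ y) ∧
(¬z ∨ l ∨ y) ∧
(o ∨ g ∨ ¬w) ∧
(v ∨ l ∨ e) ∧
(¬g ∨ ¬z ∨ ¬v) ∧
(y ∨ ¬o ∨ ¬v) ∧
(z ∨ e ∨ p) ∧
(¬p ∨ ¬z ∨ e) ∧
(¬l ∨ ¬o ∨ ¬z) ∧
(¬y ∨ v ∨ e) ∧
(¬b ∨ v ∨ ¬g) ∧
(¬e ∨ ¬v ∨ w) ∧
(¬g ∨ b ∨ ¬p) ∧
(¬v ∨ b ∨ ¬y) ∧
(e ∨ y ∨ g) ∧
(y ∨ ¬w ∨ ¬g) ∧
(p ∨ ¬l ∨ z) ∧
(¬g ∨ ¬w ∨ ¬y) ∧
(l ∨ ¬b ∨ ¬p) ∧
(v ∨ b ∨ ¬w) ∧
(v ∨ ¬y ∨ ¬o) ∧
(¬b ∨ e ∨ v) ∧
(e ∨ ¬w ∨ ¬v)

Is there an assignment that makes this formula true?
Yes

Yes, the formula is satisfiable.

One satisfying assignment is: z=True, w=False, y=True, o=False, e=True, p=False, b=False, g=False, l=True, v=False

Verification: With this assignment, all 35 clauses evaluate to true.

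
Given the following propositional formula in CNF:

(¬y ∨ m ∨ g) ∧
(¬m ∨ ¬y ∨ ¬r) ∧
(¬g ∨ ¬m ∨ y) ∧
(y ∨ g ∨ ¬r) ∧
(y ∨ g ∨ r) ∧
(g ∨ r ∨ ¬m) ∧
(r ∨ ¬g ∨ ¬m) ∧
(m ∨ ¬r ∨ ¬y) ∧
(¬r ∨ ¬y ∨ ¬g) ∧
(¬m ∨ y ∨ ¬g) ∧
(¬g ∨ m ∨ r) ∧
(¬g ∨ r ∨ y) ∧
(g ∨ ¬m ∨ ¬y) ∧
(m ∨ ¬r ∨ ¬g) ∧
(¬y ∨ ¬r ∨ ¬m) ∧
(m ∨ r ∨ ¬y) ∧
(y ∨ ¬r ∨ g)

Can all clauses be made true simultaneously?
No

No, the formula is not satisfiable.

No assignment of truth values to the variables can make all 17 clauses true simultaneously.

The formula is UNSAT (unsatisfiable).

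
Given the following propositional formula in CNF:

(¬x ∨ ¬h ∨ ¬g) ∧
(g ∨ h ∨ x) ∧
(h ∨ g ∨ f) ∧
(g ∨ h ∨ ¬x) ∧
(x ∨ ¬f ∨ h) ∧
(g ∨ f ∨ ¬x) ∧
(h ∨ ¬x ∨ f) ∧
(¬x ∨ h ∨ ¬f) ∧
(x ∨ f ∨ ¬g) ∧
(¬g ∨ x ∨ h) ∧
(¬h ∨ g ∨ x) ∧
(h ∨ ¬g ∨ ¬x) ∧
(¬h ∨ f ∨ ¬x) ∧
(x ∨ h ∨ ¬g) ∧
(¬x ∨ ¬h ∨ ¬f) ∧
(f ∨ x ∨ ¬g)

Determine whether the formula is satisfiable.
Yes

Yes, the formula is satisfiable.

One satisfying assignment is: g=True, x=False, h=True, f=True

Verification: With this assignment, all 16 clauses evaluate to true.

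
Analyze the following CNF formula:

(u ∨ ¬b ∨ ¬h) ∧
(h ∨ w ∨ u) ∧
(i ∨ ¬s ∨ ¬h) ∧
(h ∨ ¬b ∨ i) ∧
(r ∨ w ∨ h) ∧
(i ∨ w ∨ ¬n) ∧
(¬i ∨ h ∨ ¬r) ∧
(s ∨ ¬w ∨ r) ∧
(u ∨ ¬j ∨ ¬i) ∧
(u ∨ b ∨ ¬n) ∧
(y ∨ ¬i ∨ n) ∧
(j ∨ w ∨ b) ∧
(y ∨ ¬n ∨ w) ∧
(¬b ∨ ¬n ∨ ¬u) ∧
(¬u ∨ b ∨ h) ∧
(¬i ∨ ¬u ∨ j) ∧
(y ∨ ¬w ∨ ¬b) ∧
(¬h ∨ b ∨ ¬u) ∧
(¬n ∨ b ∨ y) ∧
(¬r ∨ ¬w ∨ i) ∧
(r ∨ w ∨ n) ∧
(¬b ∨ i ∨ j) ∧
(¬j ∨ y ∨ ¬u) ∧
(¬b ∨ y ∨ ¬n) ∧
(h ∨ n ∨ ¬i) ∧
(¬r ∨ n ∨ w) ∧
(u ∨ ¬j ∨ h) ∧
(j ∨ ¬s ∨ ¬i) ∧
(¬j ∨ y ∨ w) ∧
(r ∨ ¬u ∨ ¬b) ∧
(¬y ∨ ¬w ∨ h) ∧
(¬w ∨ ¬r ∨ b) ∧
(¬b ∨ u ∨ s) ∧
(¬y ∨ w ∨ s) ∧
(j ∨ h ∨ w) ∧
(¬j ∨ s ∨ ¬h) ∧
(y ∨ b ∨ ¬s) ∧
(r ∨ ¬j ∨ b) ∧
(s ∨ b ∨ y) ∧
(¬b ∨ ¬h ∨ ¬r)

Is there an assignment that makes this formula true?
No

No, the formula is not satisfiable.

No assignment of truth values to the variables can make all 40 clauses true simultaneously.

The formula is UNSAT (unsatisfiable).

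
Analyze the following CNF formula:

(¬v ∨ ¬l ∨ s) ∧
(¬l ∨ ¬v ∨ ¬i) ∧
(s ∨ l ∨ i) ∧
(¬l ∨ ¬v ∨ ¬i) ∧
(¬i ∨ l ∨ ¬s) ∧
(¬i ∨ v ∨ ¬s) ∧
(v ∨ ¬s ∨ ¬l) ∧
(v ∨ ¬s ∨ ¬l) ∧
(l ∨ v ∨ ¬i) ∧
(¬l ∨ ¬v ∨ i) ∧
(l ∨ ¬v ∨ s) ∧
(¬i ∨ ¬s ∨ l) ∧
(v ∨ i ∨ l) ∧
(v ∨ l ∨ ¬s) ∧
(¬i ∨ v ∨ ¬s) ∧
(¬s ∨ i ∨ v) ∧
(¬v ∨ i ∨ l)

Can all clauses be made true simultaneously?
Yes

Yes, the formula is satisfiable.

One satisfying assignment is: s=False, i=False, l=True, v=False

Verification: With this assignment, all 17 clauses evaluate to true.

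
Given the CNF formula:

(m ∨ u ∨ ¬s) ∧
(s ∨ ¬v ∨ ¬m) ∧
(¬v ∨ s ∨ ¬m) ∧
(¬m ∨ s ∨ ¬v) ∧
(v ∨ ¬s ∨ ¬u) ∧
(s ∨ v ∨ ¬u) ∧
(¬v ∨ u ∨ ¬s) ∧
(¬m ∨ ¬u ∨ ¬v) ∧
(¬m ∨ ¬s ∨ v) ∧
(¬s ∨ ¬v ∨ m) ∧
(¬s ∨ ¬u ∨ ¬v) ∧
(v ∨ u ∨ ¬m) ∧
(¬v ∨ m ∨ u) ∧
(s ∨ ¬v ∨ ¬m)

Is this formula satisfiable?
Yes

Yes, the formula is satisfiable.

One satisfying assignment is: u=False, m=False, s=False, v=False

Verification: With this assignment, all 14 clauses evaluate to true.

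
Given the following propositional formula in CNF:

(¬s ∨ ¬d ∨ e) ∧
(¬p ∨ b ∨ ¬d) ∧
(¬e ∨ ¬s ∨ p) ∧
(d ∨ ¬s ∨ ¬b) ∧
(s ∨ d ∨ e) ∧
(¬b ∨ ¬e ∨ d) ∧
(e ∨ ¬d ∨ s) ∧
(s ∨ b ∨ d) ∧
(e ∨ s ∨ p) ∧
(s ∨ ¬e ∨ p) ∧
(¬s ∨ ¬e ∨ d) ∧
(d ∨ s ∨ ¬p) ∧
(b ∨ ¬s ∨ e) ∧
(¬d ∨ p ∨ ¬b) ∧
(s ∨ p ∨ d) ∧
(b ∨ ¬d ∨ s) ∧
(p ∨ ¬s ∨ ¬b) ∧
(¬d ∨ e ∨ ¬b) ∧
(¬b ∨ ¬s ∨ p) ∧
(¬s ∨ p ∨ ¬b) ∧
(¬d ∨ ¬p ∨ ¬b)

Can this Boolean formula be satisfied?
No

No, the formula is not satisfiable.

No assignment of truth values to the variables can make all 21 clauses true simultaneously.

The formula is UNSAT (unsatisfiable).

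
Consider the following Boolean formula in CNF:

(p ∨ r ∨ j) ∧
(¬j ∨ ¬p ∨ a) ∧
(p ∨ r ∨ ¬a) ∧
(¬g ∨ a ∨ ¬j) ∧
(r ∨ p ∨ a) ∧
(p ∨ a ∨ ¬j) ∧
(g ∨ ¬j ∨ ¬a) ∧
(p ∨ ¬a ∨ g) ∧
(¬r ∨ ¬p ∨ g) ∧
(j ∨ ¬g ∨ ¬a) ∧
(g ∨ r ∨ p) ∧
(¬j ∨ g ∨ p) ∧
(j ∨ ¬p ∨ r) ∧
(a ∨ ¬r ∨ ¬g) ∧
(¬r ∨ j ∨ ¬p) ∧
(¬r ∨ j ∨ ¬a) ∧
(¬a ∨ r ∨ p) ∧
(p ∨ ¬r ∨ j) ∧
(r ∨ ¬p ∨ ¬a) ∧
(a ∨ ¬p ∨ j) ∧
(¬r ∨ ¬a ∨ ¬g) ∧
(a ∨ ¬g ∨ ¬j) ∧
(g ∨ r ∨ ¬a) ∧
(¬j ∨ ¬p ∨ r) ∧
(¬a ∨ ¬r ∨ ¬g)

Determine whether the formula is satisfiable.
No

No, the formula is not satisfiable.

No assignment of truth values to the variables can make all 25 clauses true simultaneously.

The formula is UNSAT (unsatisfiable).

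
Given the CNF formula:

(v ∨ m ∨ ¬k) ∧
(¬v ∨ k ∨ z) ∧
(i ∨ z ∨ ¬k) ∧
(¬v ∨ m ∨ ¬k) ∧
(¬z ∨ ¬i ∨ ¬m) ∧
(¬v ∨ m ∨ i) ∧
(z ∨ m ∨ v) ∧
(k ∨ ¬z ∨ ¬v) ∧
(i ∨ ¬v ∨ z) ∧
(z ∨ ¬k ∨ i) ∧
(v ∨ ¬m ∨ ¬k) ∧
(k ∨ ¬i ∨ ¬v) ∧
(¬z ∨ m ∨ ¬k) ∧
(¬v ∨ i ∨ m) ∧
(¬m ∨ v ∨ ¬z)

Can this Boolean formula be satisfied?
Yes

Yes, the formula is satisfiable.

One satisfying assignment is: v=False, i=False, z=False, m=True, k=False

Verification: With this assignment, all 15 clauses evaluate to true.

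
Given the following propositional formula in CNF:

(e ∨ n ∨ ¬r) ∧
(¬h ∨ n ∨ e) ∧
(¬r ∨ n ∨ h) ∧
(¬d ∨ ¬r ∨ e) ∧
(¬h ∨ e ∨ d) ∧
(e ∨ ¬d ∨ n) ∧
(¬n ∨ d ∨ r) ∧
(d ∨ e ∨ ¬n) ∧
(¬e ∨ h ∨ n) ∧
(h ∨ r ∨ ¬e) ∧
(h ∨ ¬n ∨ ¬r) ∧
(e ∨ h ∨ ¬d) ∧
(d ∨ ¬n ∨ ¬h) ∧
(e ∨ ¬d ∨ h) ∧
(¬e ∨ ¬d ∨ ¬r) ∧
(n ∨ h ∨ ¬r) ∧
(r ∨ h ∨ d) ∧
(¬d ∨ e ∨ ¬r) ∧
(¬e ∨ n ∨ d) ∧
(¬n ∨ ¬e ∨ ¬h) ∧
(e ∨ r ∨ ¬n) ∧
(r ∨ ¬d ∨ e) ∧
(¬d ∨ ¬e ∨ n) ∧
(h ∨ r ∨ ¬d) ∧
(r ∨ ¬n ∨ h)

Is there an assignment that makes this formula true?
No

No, the formula is not satisfiable.

No assignment of truth values to the variables can make all 25 clauses true simultaneously.

The formula is UNSAT (unsatisfiable).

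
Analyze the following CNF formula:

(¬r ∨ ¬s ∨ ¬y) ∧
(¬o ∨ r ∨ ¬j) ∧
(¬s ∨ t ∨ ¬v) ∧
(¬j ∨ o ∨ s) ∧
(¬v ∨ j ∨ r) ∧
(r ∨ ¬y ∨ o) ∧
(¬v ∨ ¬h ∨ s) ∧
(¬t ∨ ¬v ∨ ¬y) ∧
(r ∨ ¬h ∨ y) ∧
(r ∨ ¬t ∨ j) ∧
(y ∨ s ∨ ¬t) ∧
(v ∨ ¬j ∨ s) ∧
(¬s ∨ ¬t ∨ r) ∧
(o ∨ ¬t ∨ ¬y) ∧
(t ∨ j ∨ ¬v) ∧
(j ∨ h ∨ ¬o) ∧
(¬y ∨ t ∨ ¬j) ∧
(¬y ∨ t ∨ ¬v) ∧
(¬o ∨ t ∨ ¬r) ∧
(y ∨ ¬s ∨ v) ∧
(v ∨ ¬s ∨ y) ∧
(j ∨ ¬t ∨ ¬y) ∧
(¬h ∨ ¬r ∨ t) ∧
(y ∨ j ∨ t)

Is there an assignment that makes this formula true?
Yes

Yes, the formula is satisfiable.

One satisfying assignment is: r=True, o=False, v=False, s=False, t=False, y=True, j=False, h=False

Verification: With this assignment, all 24 clauses evaluate to true.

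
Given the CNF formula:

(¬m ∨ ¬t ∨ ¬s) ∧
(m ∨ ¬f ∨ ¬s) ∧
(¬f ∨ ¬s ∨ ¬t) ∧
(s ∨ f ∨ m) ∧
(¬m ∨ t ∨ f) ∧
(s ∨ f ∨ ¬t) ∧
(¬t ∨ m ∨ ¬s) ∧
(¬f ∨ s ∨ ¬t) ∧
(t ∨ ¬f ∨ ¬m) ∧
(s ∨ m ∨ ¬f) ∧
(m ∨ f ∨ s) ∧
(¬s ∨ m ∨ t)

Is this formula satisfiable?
No

No, the formula is not satisfiable.

No assignment of truth values to the variables can make all 12 clauses true simultaneously.

The formula is UNSAT (unsatisfiable).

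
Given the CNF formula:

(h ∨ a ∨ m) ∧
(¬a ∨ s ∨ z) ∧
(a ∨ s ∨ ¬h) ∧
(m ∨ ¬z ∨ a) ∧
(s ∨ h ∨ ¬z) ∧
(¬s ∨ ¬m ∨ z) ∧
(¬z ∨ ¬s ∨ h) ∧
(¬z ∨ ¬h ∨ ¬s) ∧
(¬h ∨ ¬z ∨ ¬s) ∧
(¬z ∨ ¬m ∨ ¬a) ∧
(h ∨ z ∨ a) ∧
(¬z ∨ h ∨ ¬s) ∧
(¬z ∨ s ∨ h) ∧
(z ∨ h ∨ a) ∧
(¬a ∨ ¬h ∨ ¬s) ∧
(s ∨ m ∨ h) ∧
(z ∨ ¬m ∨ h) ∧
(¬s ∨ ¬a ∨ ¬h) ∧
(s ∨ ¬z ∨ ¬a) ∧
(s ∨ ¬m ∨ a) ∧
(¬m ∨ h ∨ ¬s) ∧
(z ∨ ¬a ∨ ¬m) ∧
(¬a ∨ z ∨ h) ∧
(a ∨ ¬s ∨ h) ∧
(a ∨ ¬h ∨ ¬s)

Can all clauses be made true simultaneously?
No

No, the formula is not satisfiable.

No assignment of truth values to the variables can make all 25 clauses true simultaneously.

The formula is UNSAT (unsatisfiable).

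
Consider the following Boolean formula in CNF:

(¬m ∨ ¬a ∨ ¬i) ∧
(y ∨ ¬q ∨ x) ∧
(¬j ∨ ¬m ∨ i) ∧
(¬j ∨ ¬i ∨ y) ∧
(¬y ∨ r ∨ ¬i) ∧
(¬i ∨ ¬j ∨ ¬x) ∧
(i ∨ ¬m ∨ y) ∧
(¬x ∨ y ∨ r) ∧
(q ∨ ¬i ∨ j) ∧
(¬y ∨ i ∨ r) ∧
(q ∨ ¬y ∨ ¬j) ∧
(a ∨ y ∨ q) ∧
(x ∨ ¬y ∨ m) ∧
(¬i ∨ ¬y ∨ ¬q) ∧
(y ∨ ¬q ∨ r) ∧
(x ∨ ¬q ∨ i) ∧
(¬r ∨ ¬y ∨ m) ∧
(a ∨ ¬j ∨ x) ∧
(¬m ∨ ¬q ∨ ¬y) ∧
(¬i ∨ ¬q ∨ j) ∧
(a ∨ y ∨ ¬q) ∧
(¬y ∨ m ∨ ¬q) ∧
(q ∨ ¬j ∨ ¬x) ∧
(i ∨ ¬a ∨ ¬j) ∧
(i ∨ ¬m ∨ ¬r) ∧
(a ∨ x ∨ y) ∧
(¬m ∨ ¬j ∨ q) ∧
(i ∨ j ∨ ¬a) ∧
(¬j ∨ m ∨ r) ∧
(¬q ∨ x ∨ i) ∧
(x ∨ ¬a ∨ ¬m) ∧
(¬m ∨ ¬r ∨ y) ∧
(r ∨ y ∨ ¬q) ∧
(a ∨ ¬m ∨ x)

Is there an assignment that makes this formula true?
No

No, the formula is not satisfiable.

No assignment of truth values to the variables can make all 34 clauses true simultaneously.

The formula is UNSAT (unsatisfiable).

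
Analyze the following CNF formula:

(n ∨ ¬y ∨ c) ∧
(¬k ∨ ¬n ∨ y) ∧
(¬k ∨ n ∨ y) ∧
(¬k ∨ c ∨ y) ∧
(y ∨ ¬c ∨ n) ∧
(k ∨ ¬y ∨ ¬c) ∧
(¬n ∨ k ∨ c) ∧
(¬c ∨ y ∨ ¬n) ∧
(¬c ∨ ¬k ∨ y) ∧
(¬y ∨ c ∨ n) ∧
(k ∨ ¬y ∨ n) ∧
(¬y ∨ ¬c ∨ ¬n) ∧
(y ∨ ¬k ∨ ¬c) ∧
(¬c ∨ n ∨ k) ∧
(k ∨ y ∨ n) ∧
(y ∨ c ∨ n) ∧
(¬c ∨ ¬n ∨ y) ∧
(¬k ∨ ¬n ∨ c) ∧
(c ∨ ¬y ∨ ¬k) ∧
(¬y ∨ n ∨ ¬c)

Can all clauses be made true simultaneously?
No

No, the formula is not satisfiable.

No assignment of truth values to the variables can make all 20 clauses true simultaneously.

The formula is UNSAT (unsatisfiable).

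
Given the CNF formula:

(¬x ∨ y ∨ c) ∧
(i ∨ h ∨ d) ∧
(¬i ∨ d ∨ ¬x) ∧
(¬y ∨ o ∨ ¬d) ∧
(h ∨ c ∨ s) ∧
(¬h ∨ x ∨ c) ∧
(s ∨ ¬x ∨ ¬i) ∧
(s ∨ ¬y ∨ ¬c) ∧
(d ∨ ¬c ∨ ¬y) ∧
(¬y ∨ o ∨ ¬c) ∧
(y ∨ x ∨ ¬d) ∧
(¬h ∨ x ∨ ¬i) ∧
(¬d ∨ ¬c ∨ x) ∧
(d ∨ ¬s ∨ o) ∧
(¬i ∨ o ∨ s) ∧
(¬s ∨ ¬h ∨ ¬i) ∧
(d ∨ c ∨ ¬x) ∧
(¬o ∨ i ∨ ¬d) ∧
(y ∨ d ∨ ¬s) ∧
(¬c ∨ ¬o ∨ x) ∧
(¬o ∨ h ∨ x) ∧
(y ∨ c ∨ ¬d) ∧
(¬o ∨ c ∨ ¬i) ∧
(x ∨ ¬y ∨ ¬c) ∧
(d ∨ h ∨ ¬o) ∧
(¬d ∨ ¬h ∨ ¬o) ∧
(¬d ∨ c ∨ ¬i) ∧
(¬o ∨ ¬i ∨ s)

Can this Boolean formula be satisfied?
Yes

Yes, the formula is satisfiable.

One satisfying assignment is: y=False, c=True, x=False, s=False, d=False, i=False, h=True, o=False

Verification: With this assignment, all 28 clauses evaluate to true.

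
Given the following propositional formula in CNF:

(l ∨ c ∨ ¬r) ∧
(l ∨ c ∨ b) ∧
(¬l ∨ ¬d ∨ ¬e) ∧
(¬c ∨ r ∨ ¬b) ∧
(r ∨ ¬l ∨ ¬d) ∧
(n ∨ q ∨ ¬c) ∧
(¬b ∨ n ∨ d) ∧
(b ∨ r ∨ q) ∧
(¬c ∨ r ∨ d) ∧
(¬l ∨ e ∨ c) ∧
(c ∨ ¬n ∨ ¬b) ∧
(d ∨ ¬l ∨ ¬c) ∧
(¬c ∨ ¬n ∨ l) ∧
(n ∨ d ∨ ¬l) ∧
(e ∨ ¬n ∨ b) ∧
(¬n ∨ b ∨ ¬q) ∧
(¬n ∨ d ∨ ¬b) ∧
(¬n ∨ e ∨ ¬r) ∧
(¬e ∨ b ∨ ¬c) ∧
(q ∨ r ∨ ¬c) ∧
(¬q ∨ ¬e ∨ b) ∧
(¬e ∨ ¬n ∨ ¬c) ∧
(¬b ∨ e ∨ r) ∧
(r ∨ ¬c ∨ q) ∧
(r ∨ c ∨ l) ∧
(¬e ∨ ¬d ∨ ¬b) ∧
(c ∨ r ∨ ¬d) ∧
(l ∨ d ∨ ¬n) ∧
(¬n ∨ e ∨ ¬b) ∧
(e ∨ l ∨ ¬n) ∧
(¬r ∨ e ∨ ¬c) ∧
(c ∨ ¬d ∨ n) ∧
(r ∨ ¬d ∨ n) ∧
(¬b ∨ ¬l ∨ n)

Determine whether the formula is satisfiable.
Yes

Yes, the formula is satisfiable.

One satisfying assignment is: c=False, r=True, q=False, n=True, e=True, b=False, l=True, d=False

Verification: With this assignment, all 34 clauses evaluate to true.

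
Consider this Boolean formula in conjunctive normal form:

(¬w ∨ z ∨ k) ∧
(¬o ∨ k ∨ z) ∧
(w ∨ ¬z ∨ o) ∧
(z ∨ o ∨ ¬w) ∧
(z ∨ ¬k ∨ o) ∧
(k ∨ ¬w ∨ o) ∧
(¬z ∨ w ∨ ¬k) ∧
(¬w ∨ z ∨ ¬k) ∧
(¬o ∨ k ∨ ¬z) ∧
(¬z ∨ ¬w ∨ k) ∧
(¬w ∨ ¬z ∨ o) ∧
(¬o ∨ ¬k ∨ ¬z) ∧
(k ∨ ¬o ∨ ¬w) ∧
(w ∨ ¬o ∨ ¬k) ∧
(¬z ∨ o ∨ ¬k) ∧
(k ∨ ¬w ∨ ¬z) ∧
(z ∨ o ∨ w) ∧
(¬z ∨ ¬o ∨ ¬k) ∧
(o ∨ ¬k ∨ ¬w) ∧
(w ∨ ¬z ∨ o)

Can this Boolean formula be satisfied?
No

No, the formula is not satisfiable.

No assignment of truth values to the variables can make all 20 clauses true simultaneously.

The formula is UNSAT (unsatisfiable).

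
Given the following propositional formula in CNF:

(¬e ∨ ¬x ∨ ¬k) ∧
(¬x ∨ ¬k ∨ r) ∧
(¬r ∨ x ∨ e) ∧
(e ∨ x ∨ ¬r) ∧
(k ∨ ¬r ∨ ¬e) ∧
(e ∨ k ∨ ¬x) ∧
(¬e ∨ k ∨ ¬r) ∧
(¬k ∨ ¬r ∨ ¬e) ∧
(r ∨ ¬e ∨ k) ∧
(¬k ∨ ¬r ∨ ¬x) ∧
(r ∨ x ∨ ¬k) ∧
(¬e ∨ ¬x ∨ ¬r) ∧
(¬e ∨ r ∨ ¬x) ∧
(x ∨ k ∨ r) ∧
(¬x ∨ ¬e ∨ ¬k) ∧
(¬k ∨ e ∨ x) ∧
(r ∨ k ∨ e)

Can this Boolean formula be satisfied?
No

No, the formula is not satisfiable.

No assignment of truth values to the variables can make all 17 clauses true simultaneously.

The formula is UNSAT (unsatisfiable).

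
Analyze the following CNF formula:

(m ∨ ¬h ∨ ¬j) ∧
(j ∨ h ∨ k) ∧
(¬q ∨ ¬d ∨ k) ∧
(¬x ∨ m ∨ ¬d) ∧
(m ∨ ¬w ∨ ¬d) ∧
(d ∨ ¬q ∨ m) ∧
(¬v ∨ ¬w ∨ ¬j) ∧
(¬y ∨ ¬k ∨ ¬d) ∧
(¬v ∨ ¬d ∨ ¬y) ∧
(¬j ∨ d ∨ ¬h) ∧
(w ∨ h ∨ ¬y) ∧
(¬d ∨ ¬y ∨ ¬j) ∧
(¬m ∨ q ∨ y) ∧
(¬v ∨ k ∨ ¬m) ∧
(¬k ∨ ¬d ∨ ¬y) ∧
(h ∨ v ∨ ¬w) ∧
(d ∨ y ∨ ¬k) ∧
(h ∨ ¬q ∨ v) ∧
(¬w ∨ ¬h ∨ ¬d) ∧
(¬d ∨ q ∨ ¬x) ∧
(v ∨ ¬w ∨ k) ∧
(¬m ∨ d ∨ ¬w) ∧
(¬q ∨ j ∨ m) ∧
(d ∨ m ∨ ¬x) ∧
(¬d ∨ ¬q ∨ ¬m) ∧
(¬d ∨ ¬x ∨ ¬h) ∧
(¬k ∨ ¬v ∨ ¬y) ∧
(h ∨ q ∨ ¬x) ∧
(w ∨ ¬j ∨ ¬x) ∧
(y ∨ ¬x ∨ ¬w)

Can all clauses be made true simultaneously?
Yes

Yes, the formula is satisfiable.

One satisfying assignment is: y=False, v=False, q=False, x=False, k=False, d=False, h=True, m=False, w=False, j=False

Verification: With this assignment, all 30 clauses evaluate to true.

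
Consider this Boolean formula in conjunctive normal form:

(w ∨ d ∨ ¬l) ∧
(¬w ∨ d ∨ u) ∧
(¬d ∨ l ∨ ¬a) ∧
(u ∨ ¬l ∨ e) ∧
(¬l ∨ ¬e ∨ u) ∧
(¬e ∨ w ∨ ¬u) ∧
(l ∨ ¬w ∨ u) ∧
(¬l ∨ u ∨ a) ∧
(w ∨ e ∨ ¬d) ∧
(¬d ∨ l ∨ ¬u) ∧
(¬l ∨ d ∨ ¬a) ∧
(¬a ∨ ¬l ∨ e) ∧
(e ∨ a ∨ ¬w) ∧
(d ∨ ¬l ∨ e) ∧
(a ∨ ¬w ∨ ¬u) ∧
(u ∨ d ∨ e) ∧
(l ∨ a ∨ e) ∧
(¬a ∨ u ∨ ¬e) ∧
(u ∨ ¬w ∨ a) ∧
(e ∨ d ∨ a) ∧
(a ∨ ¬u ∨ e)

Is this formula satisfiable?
Yes

Yes, the formula is satisfiable.

One satisfying assignment is: u=False, l=False, a=False, e=True, d=False, w=False

Verification: With this assignment, all 21 clauses evaluate to true.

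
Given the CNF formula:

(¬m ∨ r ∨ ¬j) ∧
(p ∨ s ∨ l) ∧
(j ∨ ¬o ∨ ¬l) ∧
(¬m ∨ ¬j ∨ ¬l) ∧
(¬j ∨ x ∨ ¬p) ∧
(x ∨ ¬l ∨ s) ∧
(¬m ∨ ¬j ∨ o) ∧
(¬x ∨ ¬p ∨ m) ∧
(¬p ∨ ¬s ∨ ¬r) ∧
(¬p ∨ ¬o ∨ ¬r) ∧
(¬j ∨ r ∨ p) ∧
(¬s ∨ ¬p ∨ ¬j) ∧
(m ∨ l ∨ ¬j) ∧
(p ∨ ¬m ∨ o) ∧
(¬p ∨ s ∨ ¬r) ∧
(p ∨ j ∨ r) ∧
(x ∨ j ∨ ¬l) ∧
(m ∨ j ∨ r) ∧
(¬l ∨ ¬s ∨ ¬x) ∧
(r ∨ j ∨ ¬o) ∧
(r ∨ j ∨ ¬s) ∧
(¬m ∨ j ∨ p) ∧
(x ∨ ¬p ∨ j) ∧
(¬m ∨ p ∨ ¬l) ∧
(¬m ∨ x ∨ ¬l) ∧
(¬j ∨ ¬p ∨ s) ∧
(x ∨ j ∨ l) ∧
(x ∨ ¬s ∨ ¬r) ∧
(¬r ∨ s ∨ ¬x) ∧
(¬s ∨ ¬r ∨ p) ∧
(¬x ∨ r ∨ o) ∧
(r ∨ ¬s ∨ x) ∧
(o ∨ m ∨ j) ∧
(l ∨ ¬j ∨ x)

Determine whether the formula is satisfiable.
No

No, the formula is not satisfiable.

No assignment of truth values to the variables can make all 34 clauses true simultaneously.

The formula is UNSAT (unsatisfiable).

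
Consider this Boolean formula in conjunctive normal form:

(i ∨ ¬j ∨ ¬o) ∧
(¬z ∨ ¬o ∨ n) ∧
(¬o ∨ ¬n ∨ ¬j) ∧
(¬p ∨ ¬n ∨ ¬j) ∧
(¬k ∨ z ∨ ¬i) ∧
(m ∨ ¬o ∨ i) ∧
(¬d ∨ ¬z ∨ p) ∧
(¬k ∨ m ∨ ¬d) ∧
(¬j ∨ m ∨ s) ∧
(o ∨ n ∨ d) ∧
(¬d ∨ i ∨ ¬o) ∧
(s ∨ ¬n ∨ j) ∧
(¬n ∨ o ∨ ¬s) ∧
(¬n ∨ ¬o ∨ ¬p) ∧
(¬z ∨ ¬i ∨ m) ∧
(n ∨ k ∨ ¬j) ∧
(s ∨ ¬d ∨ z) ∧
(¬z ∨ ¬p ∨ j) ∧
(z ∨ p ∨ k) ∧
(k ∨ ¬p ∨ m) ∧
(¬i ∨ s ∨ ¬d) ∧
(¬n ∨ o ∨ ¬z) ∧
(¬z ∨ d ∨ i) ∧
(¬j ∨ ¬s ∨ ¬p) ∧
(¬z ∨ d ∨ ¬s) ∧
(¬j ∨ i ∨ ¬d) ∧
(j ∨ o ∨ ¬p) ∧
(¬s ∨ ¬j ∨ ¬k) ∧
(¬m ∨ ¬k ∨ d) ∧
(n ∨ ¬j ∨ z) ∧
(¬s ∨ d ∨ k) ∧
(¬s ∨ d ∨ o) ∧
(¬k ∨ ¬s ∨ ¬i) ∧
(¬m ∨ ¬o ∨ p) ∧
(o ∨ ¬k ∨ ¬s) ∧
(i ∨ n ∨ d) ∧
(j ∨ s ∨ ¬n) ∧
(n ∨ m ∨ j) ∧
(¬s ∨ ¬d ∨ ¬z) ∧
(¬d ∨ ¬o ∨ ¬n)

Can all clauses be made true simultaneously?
Yes

Yes, the formula is satisfiable.

One satisfying assignment is: m=True, i=True, d=False, p=True, s=False, j=False, z=False, k=False, n=False, o=True

Verification: With this assignment, all 40 clauses evaluate to true.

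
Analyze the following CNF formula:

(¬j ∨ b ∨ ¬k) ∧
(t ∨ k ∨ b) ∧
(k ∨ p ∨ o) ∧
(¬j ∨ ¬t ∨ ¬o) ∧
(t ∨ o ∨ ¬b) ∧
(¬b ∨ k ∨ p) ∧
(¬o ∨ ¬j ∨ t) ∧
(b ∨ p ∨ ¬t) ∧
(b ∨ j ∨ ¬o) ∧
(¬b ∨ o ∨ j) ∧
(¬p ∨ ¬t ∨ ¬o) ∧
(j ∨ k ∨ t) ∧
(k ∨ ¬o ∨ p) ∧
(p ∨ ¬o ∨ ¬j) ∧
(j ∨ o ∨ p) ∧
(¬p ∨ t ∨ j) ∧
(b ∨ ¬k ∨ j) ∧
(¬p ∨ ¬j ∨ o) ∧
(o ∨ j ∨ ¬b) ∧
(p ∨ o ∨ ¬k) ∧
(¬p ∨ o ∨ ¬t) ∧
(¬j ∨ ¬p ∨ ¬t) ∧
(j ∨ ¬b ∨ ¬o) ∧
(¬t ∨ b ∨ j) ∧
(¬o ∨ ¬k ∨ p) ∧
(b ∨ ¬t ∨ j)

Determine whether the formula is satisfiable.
No

No, the formula is not satisfiable.

No assignment of truth values to the variables can make all 26 clauses true simultaneously.

The formula is UNSAT (unsatisfiable).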